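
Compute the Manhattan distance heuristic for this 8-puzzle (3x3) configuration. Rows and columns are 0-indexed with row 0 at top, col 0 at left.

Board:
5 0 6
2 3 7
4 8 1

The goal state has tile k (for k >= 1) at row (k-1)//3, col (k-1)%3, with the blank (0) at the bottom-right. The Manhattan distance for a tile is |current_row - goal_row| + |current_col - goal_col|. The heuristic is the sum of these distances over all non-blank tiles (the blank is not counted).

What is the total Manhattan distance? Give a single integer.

Answer: 15

Derivation:
Tile 5: (0,0)->(1,1) = 2
Tile 6: (0,2)->(1,2) = 1
Tile 2: (1,0)->(0,1) = 2
Tile 3: (1,1)->(0,2) = 2
Tile 7: (1,2)->(2,0) = 3
Tile 4: (2,0)->(1,0) = 1
Tile 8: (2,1)->(2,1) = 0
Tile 1: (2,2)->(0,0) = 4
Sum: 2 + 1 + 2 + 2 + 3 + 1 + 0 + 4 = 15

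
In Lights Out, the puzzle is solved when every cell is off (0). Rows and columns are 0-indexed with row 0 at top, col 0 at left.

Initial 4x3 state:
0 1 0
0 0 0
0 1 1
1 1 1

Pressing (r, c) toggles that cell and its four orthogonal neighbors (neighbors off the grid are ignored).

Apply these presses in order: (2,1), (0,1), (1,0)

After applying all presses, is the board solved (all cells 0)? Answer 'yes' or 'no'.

After press 1 at (2,1):
0 1 0
0 1 0
1 0 0
1 0 1

After press 2 at (0,1):
1 0 1
0 0 0
1 0 0
1 0 1

After press 3 at (1,0):
0 0 1
1 1 0
0 0 0
1 0 1

Lights still on: 5

Answer: no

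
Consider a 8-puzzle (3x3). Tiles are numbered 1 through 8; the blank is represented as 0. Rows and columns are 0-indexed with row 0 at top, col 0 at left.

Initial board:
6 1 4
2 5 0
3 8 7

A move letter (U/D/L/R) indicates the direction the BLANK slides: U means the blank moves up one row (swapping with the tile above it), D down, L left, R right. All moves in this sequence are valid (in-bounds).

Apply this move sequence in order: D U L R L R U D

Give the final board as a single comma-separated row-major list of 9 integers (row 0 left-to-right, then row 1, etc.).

After move 1 (D):
6 1 4
2 5 7
3 8 0

After move 2 (U):
6 1 4
2 5 0
3 8 7

After move 3 (L):
6 1 4
2 0 5
3 8 7

After move 4 (R):
6 1 4
2 5 0
3 8 7

After move 5 (L):
6 1 4
2 0 5
3 8 7

After move 6 (R):
6 1 4
2 5 0
3 8 7

After move 7 (U):
6 1 0
2 5 4
3 8 7

After move 8 (D):
6 1 4
2 5 0
3 8 7

Answer: 6, 1, 4, 2, 5, 0, 3, 8, 7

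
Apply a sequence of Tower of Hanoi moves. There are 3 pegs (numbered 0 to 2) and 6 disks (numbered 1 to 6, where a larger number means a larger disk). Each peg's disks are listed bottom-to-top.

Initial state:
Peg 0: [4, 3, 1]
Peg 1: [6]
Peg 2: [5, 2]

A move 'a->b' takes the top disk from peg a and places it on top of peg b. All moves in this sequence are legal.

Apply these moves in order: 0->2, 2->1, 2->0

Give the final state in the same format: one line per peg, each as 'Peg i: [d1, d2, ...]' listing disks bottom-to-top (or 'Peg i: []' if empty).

Answer: Peg 0: [4, 3, 2]
Peg 1: [6, 1]
Peg 2: [5]

Derivation:
After move 1 (0->2):
Peg 0: [4, 3]
Peg 1: [6]
Peg 2: [5, 2, 1]

After move 2 (2->1):
Peg 0: [4, 3]
Peg 1: [6, 1]
Peg 2: [5, 2]

After move 3 (2->0):
Peg 0: [4, 3, 2]
Peg 1: [6, 1]
Peg 2: [5]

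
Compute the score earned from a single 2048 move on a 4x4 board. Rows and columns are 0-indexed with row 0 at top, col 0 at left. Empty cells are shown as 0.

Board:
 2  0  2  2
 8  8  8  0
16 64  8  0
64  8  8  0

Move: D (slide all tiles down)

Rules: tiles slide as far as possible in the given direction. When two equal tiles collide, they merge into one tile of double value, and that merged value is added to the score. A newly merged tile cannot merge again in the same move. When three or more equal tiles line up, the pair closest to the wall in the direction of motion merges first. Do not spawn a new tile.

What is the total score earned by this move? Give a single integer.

Slide down:
col 0: [2, 8, 16, 64] -> [2, 8, 16, 64]  score +0 (running 0)
col 1: [0, 8, 64, 8] -> [0, 8, 64, 8]  score +0 (running 0)
col 2: [2, 8, 8, 8] -> [0, 2, 8, 16]  score +16 (running 16)
col 3: [2, 0, 0, 0] -> [0, 0, 0, 2]  score +0 (running 16)
Board after move:
 2  0  0  0
 8  8  2  0
16 64  8  0
64  8 16  2

Answer: 16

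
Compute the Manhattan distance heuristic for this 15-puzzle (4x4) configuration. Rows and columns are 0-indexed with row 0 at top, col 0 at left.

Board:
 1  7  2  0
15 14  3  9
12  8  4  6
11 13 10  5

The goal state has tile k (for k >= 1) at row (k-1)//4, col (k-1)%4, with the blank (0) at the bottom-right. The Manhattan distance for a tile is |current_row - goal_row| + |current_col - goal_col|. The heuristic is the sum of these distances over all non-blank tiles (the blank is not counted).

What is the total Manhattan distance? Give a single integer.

Tile 1: (0,0)->(0,0) = 0
Tile 7: (0,1)->(1,2) = 2
Tile 2: (0,2)->(0,1) = 1
Tile 15: (1,0)->(3,2) = 4
Tile 14: (1,1)->(3,1) = 2
Tile 3: (1,2)->(0,2) = 1
Tile 9: (1,3)->(2,0) = 4
Tile 12: (2,0)->(2,3) = 3
Tile 8: (2,1)->(1,3) = 3
Tile 4: (2,2)->(0,3) = 3
Tile 6: (2,3)->(1,1) = 3
Tile 11: (3,0)->(2,2) = 3
Tile 13: (3,1)->(3,0) = 1
Tile 10: (3,2)->(2,1) = 2
Tile 5: (3,3)->(1,0) = 5
Sum: 0 + 2 + 1 + 4 + 2 + 1 + 4 + 3 + 3 + 3 + 3 + 3 + 1 + 2 + 5 = 37

Answer: 37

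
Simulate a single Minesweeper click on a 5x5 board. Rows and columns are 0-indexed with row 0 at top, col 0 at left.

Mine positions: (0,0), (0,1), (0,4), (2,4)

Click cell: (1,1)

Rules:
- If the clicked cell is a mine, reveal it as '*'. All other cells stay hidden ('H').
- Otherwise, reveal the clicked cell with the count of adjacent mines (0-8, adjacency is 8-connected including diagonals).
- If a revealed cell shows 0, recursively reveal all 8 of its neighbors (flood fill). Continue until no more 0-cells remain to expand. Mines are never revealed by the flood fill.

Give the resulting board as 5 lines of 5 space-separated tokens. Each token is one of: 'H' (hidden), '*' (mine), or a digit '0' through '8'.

H H H H H
H 2 H H H
H H H H H
H H H H H
H H H H H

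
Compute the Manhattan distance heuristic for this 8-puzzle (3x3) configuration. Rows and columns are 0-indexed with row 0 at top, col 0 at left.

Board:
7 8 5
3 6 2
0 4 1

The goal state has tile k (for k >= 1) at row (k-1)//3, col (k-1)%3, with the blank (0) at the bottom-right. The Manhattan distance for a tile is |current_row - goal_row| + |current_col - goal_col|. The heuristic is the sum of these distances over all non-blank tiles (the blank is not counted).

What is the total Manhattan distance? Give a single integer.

Answer: 18

Derivation:
Tile 7: (0,0)->(2,0) = 2
Tile 8: (0,1)->(2,1) = 2
Tile 5: (0,2)->(1,1) = 2
Tile 3: (1,0)->(0,2) = 3
Tile 6: (1,1)->(1,2) = 1
Tile 2: (1,2)->(0,1) = 2
Tile 4: (2,1)->(1,0) = 2
Tile 1: (2,2)->(0,0) = 4
Sum: 2 + 2 + 2 + 3 + 1 + 2 + 2 + 4 = 18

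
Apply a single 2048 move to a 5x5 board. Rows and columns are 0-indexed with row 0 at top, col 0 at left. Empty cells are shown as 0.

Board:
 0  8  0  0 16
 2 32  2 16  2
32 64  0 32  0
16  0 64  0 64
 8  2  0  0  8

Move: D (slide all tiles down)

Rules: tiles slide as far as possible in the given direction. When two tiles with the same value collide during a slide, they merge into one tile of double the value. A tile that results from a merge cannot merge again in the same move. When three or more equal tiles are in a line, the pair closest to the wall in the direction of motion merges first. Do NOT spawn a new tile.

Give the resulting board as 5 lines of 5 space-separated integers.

Answer:  0  0  0  0  0
 2  8  0  0 16
32 32  0  0  2
16 64  2 16 64
 8  2 64 32  8

Derivation:
Slide down:
col 0: [0, 2, 32, 16, 8] -> [0, 2, 32, 16, 8]
col 1: [8, 32, 64, 0, 2] -> [0, 8, 32, 64, 2]
col 2: [0, 2, 0, 64, 0] -> [0, 0, 0, 2, 64]
col 3: [0, 16, 32, 0, 0] -> [0, 0, 0, 16, 32]
col 4: [16, 2, 0, 64, 8] -> [0, 16, 2, 64, 8]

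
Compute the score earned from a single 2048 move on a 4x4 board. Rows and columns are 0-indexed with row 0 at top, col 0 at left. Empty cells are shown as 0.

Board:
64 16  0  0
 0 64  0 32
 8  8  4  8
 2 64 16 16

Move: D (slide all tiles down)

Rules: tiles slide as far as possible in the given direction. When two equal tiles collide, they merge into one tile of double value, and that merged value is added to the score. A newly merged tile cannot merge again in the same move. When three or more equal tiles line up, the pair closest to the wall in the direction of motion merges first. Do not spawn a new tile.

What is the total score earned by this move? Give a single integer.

Answer: 0

Derivation:
Slide down:
col 0: [64, 0, 8, 2] -> [0, 64, 8, 2]  score +0 (running 0)
col 1: [16, 64, 8, 64] -> [16, 64, 8, 64]  score +0 (running 0)
col 2: [0, 0, 4, 16] -> [0, 0, 4, 16]  score +0 (running 0)
col 3: [0, 32, 8, 16] -> [0, 32, 8, 16]  score +0 (running 0)
Board after move:
 0 16  0  0
64 64  0 32
 8  8  4  8
 2 64 16 16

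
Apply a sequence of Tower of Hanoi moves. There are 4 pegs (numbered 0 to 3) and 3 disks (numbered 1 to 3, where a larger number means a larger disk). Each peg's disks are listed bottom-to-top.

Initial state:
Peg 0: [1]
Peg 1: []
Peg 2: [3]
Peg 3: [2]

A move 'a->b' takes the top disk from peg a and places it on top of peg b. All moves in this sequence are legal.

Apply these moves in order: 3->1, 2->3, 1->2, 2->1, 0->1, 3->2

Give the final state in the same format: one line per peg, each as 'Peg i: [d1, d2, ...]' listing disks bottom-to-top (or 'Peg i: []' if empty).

After move 1 (3->1):
Peg 0: [1]
Peg 1: [2]
Peg 2: [3]
Peg 3: []

After move 2 (2->3):
Peg 0: [1]
Peg 1: [2]
Peg 2: []
Peg 3: [3]

After move 3 (1->2):
Peg 0: [1]
Peg 1: []
Peg 2: [2]
Peg 3: [3]

After move 4 (2->1):
Peg 0: [1]
Peg 1: [2]
Peg 2: []
Peg 3: [3]

After move 5 (0->1):
Peg 0: []
Peg 1: [2, 1]
Peg 2: []
Peg 3: [3]

After move 6 (3->2):
Peg 0: []
Peg 1: [2, 1]
Peg 2: [3]
Peg 3: []

Answer: Peg 0: []
Peg 1: [2, 1]
Peg 2: [3]
Peg 3: []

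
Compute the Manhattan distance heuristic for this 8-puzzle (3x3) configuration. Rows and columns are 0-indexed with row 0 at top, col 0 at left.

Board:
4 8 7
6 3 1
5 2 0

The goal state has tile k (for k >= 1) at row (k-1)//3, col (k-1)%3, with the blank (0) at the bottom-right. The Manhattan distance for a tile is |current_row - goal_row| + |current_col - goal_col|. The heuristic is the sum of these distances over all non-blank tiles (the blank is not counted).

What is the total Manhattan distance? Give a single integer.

Tile 4: at (0,0), goal (1,0), distance |0-1|+|0-0| = 1
Tile 8: at (0,1), goal (2,1), distance |0-2|+|1-1| = 2
Tile 7: at (0,2), goal (2,0), distance |0-2|+|2-0| = 4
Tile 6: at (1,0), goal (1,2), distance |1-1|+|0-2| = 2
Tile 3: at (1,1), goal (0,2), distance |1-0|+|1-2| = 2
Tile 1: at (1,2), goal (0,0), distance |1-0|+|2-0| = 3
Tile 5: at (2,0), goal (1,1), distance |2-1|+|0-1| = 2
Tile 2: at (2,1), goal (0,1), distance |2-0|+|1-1| = 2
Sum: 1 + 2 + 4 + 2 + 2 + 3 + 2 + 2 = 18

Answer: 18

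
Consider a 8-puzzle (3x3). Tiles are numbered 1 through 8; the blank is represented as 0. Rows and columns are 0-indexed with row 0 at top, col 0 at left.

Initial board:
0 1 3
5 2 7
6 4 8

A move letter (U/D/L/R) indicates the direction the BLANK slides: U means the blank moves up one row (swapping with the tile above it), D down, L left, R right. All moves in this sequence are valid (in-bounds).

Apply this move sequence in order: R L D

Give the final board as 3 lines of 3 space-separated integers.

Answer: 5 1 3
0 2 7
6 4 8

Derivation:
After move 1 (R):
1 0 3
5 2 7
6 4 8

After move 2 (L):
0 1 3
5 2 7
6 4 8

After move 3 (D):
5 1 3
0 2 7
6 4 8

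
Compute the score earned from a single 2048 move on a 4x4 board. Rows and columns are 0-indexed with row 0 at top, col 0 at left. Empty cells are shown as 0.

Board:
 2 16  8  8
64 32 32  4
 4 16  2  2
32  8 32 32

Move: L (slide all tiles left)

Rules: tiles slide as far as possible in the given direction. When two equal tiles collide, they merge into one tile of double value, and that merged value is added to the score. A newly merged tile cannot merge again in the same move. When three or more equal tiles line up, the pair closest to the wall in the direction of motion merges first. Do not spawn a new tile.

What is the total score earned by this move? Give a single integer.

Answer: 148

Derivation:
Slide left:
row 0: [2, 16, 8, 8] -> [2, 16, 16, 0]  score +16 (running 16)
row 1: [64, 32, 32, 4] -> [64, 64, 4, 0]  score +64 (running 80)
row 2: [4, 16, 2, 2] -> [4, 16, 4, 0]  score +4 (running 84)
row 3: [32, 8, 32, 32] -> [32, 8, 64, 0]  score +64 (running 148)
Board after move:
 2 16 16  0
64 64  4  0
 4 16  4  0
32  8 64  0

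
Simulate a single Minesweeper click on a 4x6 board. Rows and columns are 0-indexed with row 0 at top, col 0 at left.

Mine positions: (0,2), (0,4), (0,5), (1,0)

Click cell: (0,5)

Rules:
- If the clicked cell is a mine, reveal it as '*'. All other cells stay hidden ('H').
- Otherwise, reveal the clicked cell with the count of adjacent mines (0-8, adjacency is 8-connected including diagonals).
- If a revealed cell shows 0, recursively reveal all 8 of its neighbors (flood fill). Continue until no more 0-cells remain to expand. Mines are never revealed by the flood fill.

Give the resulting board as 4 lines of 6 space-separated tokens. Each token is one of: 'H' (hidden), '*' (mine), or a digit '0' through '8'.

H H H H H *
H H H H H H
H H H H H H
H H H H H H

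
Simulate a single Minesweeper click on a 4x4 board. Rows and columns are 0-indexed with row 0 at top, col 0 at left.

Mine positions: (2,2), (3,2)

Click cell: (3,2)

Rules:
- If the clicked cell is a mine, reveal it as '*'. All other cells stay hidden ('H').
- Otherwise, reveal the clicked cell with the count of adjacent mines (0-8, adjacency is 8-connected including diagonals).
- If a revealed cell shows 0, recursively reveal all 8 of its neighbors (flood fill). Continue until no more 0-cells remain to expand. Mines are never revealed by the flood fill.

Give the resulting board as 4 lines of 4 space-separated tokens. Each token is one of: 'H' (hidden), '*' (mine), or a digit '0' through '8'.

H H H H
H H H H
H H H H
H H * H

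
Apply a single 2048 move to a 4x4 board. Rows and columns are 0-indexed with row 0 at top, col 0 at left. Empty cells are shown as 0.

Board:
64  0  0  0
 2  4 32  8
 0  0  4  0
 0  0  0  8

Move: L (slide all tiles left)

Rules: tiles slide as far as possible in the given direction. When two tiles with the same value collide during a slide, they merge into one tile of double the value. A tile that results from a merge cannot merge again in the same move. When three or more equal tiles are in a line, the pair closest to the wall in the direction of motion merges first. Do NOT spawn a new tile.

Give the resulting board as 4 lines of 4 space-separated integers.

Slide left:
row 0: [64, 0, 0, 0] -> [64, 0, 0, 0]
row 1: [2, 4, 32, 8] -> [2, 4, 32, 8]
row 2: [0, 0, 4, 0] -> [4, 0, 0, 0]
row 3: [0, 0, 0, 8] -> [8, 0, 0, 0]

Answer: 64  0  0  0
 2  4 32  8
 4  0  0  0
 8  0  0  0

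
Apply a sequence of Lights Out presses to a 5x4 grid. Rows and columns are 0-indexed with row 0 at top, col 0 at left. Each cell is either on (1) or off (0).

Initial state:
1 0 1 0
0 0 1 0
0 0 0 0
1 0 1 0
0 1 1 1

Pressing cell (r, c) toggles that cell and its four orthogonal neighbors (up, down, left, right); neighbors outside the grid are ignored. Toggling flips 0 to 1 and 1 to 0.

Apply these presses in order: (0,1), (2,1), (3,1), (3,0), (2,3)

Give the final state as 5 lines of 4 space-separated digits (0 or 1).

Answer: 0 1 0 0
0 0 1 1
0 0 0 1
1 1 0 1
1 0 1 1

Derivation:
After press 1 at (0,1):
0 1 0 0
0 1 1 0
0 0 0 0
1 0 1 0
0 1 1 1

After press 2 at (2,1):
0 1 0 0
0 0 1 0
1 1 1 0
1 1 1 0
0 1 1 1

After press 3 at (3,1):
0 1 0 0
0 0 1 0
1 0 1 0
0 0 0 0
0 0 1 1

After press 4 at (3,0):
0 1 0 0
0 0 1 0
0 0 1 0
1 1 0 0
1 0 1 1

After press 5 at (2,3):
0 1 0 0
0 0 1 1
0 0 0 1
1 1 0 1
1 0 1 1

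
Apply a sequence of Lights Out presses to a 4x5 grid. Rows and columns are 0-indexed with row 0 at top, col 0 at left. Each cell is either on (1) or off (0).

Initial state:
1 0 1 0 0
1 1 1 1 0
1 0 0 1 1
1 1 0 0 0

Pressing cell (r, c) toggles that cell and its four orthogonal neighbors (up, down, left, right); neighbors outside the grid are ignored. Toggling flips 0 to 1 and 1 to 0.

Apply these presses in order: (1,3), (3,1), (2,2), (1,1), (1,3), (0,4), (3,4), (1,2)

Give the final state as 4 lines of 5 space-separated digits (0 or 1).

After press 1 at (1,3):
1 0 1 1 0
1 1 0 0 1
1 0 0 0 1
1 1 0 0 0

After press 2 at (3,1):
1 0 1 1 0
1 1 0 0 1
1 1 0 0 1
0 0 1 0 0

After press 3 at (2,2):
1 0 1 1 0
1 1 1 0 1
1 0 1 1 1
0 0 0 0 0

After press 4 at (1,1):
1 1 1 1 0
0 0 0 0 1
1 1 1 1 1
0 0 0 0 0

After press 5 at (1,3):
1 1 1 0 0
0 0 1 1 0
1 1 1 0 1
0 0 0 0 0

After press 6 at (0,4):
1 1 1 1 1
0 0 1 1 1
1 1 1 0 1
0 0 0 0 0

After press 7 at (3,4):
1 1 1 1 1
0 0 1 1 1
1 1 1 0 0
0 0 0 1 1

After press 8 at (1,2):
1 1 0 1 1
0 1 0 0 1
1 1 0 0 0
0 0 0 1 1

Answer: 1 1 0 1 1
0 1 0 0 1
1 1 0 0 0
0 0 0 1 1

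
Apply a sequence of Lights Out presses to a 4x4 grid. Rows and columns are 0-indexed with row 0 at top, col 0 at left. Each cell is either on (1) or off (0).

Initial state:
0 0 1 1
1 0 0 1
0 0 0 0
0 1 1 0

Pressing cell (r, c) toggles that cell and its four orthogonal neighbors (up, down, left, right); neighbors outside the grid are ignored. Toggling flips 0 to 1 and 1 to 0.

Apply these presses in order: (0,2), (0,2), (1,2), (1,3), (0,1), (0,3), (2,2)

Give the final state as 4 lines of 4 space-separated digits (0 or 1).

After press 1 at (0,2):
0 1 0 0
1 0 1 1
0 0 0 0
0 1 1 0

After press 2 at (0,2):
0 0 1 1
1 0 0 1
0 0 0 0
0 1 1 0

After press 3 at (1,2):
0 0 0 1
1 1 1 0
0 0 1 0
0 1 1 0

After press 4 at (1,3):
0 0 0 0
1 1 0 1
0 0 1 1
0 1 1 0

After press 5 at (0,1):
1 1 1 0
1 0 0 1
0 0 1 1
0 1 1 0

After press 6 at (0,3):
1 1 0 1
1 0 0 0
0 0 1 1
0 1 1 0

After press 7 at (2,2):
1 1 0 1
1 0 1 0
0 1 0 0
0 1 0 0

Answer: 1 1 0 1
1 0 1 0
0 1 0 0
0 1 0 0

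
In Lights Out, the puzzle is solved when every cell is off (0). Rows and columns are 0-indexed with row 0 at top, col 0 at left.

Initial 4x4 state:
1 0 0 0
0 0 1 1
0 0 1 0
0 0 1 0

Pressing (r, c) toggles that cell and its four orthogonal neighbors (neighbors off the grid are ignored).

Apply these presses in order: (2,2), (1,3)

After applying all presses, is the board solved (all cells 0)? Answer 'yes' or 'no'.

Answer: no

Derivation:
After press 1 at (2,2):
1 0 0 0
0 0 0 1
0 1 0 1
0 0 0 0

After press 2 at (1,3):
1 0 0 1
0 0 1 0
0 1 0 0
0 0 0 0

Lights still on: 4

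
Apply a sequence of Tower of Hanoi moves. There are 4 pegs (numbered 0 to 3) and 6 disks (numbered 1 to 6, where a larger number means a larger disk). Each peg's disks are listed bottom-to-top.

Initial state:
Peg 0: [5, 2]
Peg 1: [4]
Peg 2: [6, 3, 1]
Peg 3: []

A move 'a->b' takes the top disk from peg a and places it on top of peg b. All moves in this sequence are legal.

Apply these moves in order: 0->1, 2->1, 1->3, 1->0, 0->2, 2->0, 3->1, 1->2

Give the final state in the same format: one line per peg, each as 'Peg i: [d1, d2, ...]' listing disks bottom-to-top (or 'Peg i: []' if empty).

After move 1 (0->1):
Peg 0: [5]
Peg 1: [4, 2]
Peg 2: [6, 3, 1]
Peg 3: []

After move 2 (2->1):
Peg 0: [5]
Peg 1: [4, 2, 1]
Peg 2: [6, 3]
Peg 3: []

After move 3 (1->3):
Peg 0: [5]
Peg 1: [4, 2]
Peg 2: [6, 3]
Peg 3: [1]

After move 4 (1->0):
Peg 0: [5, 2]
Peg 1: [4]
Peg 2: [6, 3]
Peg 3: [1]

After move 5 (0->2):
Peg 0: [5]
Peg 1: [4]
Peg 2: [6, 3, 2]
Peg 3: [1]

After move 6 (2->0):
Peg 0: [5, 2]
Peg 1: [4]
Peg 2: [6, 3]
Peg 3: [1]

After move 7 (3->1):
Peg 0: [5, 2]
Peg 1: [4, 1]
Peg 2: [6, 3]
Peg 3: []

After move 8 (1->2):
Peg 0: [5, 2]
Peg 1: [4]
Peg 2: [6, 3, 1]
Peg 3: []

Answer: Peg 0: [5, 2]
Peg 1: [4]
Peg 2: [6, 3, 1]
Peg 3: []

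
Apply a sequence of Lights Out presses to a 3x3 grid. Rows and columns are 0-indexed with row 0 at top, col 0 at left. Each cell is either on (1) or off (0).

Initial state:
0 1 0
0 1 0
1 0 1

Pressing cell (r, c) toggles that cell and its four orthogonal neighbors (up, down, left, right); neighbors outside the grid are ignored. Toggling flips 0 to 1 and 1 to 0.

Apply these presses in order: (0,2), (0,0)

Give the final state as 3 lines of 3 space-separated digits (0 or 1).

After press 1 at (0,2):
0 0 1
0 1 1
1 0 1

After press 2 at (0,0):
1 1 1
1 1 1
1 0 1

Answer: 1 1 1
1 1 1
1 0 1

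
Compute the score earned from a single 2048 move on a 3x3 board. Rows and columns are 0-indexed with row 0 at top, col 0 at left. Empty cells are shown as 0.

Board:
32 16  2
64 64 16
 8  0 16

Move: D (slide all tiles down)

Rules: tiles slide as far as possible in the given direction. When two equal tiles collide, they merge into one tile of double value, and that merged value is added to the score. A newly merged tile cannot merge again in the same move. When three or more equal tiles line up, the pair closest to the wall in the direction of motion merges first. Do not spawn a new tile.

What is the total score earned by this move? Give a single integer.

Slide down:
col 0: [32, 64, 8] -> [32, 64, 8]  score +0 (running 0)
col 1: [16, 64, 0] -> [0, 16, 64]  score +0 (running 0)
col 2: [2, 16, 16] -> [0, 2, 32]  score +32 (running 32)
Board after move:
32  0  0
64 16  2
 8 64 32

Answer: 32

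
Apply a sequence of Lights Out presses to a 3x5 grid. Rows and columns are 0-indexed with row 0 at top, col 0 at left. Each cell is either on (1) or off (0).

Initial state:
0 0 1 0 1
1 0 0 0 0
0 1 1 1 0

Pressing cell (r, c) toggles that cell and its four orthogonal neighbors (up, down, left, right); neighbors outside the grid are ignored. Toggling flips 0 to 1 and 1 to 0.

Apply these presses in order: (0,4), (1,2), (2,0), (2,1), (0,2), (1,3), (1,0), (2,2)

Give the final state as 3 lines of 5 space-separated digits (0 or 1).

After press 1 at (0,4):
0 0 1 1 0
1 0 0 0 1
0 1 1 1 0

After press 2 at (1,2):
0 0 0 1 0
1 1 1 1 1
0 1 0 1 0

After press 3 at (2,0):
0 0 0 1 0
0 1 1 1 1
1 0 0 1 0

After press 4 at (2,1):
0 0 0 1 0
0 0 1 1 1
0 1 1 1 0

After press 5 at (0,2):
0 1 1 0 0
0 0 0 1 1
0 1 1 1 0

After press 6 at (1,3):
0 1 1 1 0
0 0 1 0 0
0 1 1 0 0

After press 7 at (1,0):
1 1 1 1 0
1 1 1 0 0
1 1 1 0 0

After press 8 at (2,2):
1 1 1 1 0
1 1 0 0 0
1 0 0 1 0

Answer: 1 1 1 1 0
1 1 0 0 0
1 0 0 1 0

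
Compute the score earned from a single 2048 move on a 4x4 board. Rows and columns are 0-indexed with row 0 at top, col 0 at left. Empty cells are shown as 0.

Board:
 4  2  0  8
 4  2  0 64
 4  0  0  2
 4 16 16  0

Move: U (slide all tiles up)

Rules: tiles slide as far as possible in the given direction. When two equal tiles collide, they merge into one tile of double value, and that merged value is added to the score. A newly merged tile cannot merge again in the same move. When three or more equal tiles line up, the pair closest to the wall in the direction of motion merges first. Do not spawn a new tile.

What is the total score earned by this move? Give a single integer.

Answer: 20

Derivation:
Slide up:
col 0: [4, 4, 4, 4] -> [8, 8, 0, 0]  score +16 (running 16)
col 1: [2, 2, 0, 16] -> [4, 16, 0, 0]  score +4 (running 20)
col 2: [0, 0, 0, 16] -> [16, 0, 0, 0]  score +0 (running 20)
col 3: [8, 64, 2, 0] -> [8, 64, 2, 0]  score +0 (running 20)
Board after move:
 8  4 16  8
 8 16  0 64
 0  0  0  2
 0  0  0  0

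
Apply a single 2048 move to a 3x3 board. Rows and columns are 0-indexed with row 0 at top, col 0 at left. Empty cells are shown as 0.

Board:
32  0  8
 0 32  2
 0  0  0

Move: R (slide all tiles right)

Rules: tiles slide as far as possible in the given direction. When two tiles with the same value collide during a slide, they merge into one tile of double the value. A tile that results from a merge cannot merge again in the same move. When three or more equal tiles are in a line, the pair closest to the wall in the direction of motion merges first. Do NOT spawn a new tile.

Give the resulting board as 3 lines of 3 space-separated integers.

Slide right:
row 0: [32, 0, 8] -> [0, 32, 8]
row 1: [0, 32, 2] -> [0, 32, 2]
row 2: [0, 0, 0] -> [0, 0, 0]

Answer:  0 32  8
 0 32  2
 0  0  0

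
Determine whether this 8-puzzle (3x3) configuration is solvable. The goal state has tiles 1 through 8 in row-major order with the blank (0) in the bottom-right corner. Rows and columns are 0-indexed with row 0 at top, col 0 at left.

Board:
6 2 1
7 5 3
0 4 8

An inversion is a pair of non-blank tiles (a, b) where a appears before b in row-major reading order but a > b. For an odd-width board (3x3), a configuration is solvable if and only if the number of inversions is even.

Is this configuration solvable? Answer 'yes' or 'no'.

Inversions (pairs i<j in row-major order where tile[i] > tile[j] > 0): 11
11 is odd, so the puzzle is not solvable.

Answer: no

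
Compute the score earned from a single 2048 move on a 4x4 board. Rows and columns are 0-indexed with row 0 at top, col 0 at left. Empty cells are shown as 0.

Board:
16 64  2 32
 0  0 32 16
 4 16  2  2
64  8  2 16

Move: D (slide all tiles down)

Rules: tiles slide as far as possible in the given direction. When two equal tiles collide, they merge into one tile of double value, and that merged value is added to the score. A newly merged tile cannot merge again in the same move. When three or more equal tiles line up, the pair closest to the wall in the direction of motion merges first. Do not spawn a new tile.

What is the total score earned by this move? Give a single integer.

Slide down:
col 0: [16, 0, 4, 64] -> [0, 16, 4, 64]  score +0 (running 0)
col 1: [64, 0, 16, 8] -> [0, 64, 16, 8]  score +0 (running 0)
col 2: [2, 32, 2, 2] -> [0, 2, 32, 4]  score +4 (running 4)
col 3: [32, 16, 2, 16] -> [32, 16, 2, 16]  score +0 (running 4)
Board after move:
 0  0  0 32
16 64  2 16
 4 16 32  2
64  8  4 16

Answer: 4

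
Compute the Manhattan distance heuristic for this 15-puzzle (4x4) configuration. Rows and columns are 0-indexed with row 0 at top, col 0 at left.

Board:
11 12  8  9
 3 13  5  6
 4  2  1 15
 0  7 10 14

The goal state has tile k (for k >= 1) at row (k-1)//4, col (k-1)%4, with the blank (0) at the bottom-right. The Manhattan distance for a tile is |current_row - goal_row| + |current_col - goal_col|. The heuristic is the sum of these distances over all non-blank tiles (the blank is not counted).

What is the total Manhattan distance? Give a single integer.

Tile 11: at (0,0), goal (2,2), distance |0-2|+|0-2| = 4
Tile 12: at (0,1), goal (2,3), distance |0-2|+|1-3| = 4
Tile 8: at (0,2), goal (1,3), distance |0-1|+|2-3| = 2
Tile 9: at (0,3), goal (2,0), distance |0-2|+|3-0| = 5
Tile 3: at (1,0), goal (0,2), distance |1-0|+|0-2| = 3
Tile 13: at (1,1), goal (3,0), distance |1-3|+|1-0| = 3
Tile 5: at (1,2), goal (1,0), distance |1-1|+|2-0| = 2
Tile 6: at (1,3), goal (1,1), distance |1-1|+|3-1| = 2
Tile 4: at (2,0), goal (0,3), distance |2-0|+|0-3| = 5
Tile 2: at (2,1), goal (0,1), distance |2-0|+|1-1| = 2
Tile 1: at (2,2), goal (0,0), distance |2-0|+|2-0| = 4
Tile 15: at (2,3), goal (3,2), distance |2-3|+|3-2| = 2
Tile 7: at (3,1), goal (1,2), distance |3-1|+|1-2| = 3
Tile 10: at (3,2), goal (2,1), distance |3-2|+|2-1| = 2
Tile 14: at (3,3), goal (3,1), distance |3-3|+|3-1| = 2
Sum: 4 + 4 + 2 + 5 + 3 + 3 + 2 + 2 + 5 + 2 + 4 + 2 + 3 + 2 + 2 = 45

Answer: 45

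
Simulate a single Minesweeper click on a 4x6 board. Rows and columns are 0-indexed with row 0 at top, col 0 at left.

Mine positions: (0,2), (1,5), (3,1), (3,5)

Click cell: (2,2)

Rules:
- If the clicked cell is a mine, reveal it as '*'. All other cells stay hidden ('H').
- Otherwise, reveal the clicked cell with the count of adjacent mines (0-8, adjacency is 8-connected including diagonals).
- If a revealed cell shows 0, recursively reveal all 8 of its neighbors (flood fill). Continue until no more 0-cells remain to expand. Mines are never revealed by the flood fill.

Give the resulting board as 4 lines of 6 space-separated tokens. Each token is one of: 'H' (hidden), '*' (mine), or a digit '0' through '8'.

H H H H H H
H H H H H H
H H 1 H H H
H H H H H H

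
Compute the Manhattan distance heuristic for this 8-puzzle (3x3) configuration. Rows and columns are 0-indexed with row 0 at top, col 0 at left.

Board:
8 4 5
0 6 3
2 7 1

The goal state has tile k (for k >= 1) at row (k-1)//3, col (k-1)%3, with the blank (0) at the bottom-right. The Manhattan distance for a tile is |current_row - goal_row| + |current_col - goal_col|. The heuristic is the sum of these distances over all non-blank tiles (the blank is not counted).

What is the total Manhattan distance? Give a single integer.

Tile 8: (0,0)->(2,1) = 3
Tile 4: (0,1)->(1,0) = 2
Tile 5: (0,2)->(1,1) = 2
Tile 6: (1,1)->(1,2) = 1
Tile 3: (1,2)->(0,2) = 1
Tile 2: (2,0)->(0,1) = 3
Tile 7: (2,1)->(2,0) = 1
Tile 1: (2,2)->(0,0) = 4
Sum: 3 + 2 + 2 + 1 + 1 + 3 + 1 + 4 = 17

Answer: 17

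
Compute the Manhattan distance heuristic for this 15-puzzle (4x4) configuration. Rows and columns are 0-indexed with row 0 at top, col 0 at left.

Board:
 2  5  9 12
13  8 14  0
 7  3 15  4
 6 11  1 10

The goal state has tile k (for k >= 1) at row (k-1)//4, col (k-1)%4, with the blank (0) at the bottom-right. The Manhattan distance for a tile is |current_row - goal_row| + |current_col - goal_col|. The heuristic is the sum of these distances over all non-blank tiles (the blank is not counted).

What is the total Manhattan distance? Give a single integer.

Tile 2: at (0,0), goal (0,1), distance |0-0|+|0-1| = 1
Tile 5: at (0,1), goal (1,0), distance |0-1|+|1-0| = 2
Tile 9: at (0,2), goal (2,0), distance |0-2|+|2-0| = 4
Tile 12: at (0,3), goal (2,3), distance |0-2|+|3-3| = 2
Tile 13: at (1,0), goal (3,0), distance |1-3|+|0-0| = 2
Tile 8: at (1,1), goal (1,3), distance |1-1|+|1-3| = 2
Tile 14: at (1,2), goal (3,1), distance |1-3|+|2-1| = 3
Tile 7: at (2,0), goal (1,2), distance |2-1|+|0-2| = 3
Tile 3: at (2,1), goal (0,2), distance |2-0|+|1-2| = 3
Tile 15: at (2,2), goal (3,2), distance |2-3|+|2-2| = 1
Tile 4: at (2,3), goal (0,3), distance |2-0|+|3-3| = 2
Tile 6: at (3,0), goal (1,1), distance |3-1|+|0-1| = 3
Tile 11: at (3,1), goal (2,2), distance |3-2|+|1-2| = 2
Tile 1: at (3,2), goal (0,0), distance |3-0|+|2-0| = 5
Tile 10: at (3,3), goal (2,1), distance |3-2|+|3-1| = 3
Sum: 1 + 2 + 4 + 2 + 2 + 2 + 3 + 3 + 3 + 1 + 2 + 3 + 2 + 5 + 3 = 38

Answer: 38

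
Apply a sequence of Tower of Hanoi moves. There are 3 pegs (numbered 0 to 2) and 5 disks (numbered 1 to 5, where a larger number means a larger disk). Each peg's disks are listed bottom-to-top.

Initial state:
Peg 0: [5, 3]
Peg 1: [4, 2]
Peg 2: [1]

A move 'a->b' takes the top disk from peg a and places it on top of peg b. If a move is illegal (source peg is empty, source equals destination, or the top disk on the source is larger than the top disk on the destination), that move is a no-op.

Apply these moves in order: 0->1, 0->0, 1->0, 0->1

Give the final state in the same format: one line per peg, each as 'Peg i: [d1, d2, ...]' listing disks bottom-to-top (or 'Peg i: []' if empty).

After move 1 (0->1):
Peg 0: [5, 3]
Peg 1: [4, 2]
Peg 2: [1]

After move 2 (0->0):
Peg 0: [5, 3]
Peg 1: [4, 2]
Peg 2: [1]

After move 3 (1->0):
Peg 0: [5, 3, 2]
Peg 1: [4]
Peg 2: [1]

After move 4 (0->1):
Peg 0: [5, 3]
Peg 1: [4, 2]
Peg 2: [1]

Answer: Peg 0: [5, 3]
Peg 1: [4, 2]
Peg 2: [1]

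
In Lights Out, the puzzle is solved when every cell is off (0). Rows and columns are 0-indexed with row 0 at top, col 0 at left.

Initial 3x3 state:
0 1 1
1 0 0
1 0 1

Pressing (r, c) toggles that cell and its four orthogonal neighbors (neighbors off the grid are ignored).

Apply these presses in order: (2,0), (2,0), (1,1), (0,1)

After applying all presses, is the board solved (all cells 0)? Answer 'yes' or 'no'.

Answer: no

Derivation:
After press 1 at (2,0):
0 1 1
0 0 0
0 1 1

After press 2 at (2,0):
0 1 1
1 0 0
1 0 1

After press 3 at (1,1):
0 0 1
0 1 1
1 1 1

After press 4 at (0,1):
1 1 0
0 0 1
1 1 1

Lights still on: 6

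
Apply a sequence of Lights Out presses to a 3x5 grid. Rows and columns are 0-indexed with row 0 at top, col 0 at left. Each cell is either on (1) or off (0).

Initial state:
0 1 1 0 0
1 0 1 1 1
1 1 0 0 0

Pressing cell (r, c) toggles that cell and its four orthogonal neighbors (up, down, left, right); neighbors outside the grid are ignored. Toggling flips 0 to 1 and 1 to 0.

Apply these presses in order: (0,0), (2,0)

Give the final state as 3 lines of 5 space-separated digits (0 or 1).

Answer: 1 0 1 0 0
1 0 1 1 1
0 0 0 0 0

Derivation:
After press 1 at (0,0):
1 0 1 0 0
0 0 1 1 1
1 1 0 0 0

After press 2 at (2,0):
1 0 1 0 0
1 0 1 1 1
0 0 0 0 0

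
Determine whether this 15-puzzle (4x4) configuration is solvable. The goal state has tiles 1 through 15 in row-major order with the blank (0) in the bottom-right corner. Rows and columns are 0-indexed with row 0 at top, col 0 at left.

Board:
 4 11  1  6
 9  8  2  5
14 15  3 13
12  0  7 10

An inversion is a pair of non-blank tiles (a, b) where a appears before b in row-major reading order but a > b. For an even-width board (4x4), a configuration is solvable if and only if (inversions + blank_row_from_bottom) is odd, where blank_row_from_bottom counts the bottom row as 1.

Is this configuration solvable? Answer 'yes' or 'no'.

Answer: yes

Derivation:
Inversions: 40
Blank is in row 3 (0-indexed from top), which is row 1 counting from the bottom (bottom = 1).
40 + 1 = 41, which is odd, so the puzzle is solvable.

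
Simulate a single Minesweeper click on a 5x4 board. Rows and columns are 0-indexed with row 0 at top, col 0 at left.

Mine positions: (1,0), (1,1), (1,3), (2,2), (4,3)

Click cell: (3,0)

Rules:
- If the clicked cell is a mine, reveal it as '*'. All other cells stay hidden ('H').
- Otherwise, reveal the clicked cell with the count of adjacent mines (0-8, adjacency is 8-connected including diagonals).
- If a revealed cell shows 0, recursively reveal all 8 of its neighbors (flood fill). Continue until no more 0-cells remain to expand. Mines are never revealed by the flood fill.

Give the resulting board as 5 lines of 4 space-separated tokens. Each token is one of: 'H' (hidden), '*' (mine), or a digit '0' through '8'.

H H H H
H H H H
2 3 H H
0 1 2 H
0 0 1 H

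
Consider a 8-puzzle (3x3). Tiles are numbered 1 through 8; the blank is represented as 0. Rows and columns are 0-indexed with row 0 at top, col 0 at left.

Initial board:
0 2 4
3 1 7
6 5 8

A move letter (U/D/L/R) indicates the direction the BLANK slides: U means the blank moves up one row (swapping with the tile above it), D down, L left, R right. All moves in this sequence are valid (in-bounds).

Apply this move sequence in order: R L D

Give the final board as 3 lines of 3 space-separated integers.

Answer: 3 2 4
0 1 7
6 5 8

Derivation:
After move 1 (R):
2 0 4
3 1 7
6 5 8

After move 2 (L):
0 2 4
3 1 7
6 5 8

After move 3 (D):
3 2 4
0 1 7
6 5 8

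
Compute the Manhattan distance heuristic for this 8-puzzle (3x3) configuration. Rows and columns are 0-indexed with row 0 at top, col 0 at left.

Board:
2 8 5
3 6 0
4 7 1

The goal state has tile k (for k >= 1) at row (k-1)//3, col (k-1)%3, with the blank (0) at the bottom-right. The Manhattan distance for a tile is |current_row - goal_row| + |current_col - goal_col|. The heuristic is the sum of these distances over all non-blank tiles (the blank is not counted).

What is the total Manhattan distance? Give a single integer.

Answer: 15

Derivation:
Tile 2: at (0,0), goal (0,1), distance |0-0|+|0-1| = 1
Tile 8: at (0,1), goal (2,1), distance |0-2|+|1-1| = 2
Tile 5: at (0,2), goal (1,1), distance |0-1|+|2-1| = 2
Tile 3: at (1,0), goal (0,2), distance |1-0|+|0-2| = 3
Tile 6: at (1,1), goal (1,2), distance |1-1|+|1-2| = 1
Tile 4: at (2,0), goal (1,0), distance |2-1|+|0-0| = 1
Tile 7: at (2,1), goal (2,0), distance |2-2|+|1-0| = 1
Tile 1: at (2,2), goal (0,0), distance |2-0|+|2-0| = 4
Sum: 1 + 2 + 2 + 3 + 1 + 1 + 1 + 4 = 15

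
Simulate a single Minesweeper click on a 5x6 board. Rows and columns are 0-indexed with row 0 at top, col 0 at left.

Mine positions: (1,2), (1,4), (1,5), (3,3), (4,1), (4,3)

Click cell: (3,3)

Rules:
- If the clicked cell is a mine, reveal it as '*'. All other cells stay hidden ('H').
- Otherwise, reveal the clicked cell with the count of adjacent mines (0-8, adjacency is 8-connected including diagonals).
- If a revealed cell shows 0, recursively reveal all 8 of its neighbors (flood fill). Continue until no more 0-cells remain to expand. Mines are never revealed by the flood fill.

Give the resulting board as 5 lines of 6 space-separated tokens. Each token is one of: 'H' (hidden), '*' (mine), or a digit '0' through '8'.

H H H H H H
H H H H H H
H H H H H H
H H H * H H
H H H H H H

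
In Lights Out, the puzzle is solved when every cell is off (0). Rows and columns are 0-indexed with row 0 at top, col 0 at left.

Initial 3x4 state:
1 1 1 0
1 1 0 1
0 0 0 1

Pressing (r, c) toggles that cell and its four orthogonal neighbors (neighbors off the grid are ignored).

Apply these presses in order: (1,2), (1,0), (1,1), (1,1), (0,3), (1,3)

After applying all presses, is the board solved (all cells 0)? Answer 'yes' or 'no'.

After press 1 at (1,2):
1 1 0 0
1 0 1 0
0 0 1 1

After press 2 at (1,0):
0 1 0 0
0 1 1 0
1 0 1 1

After press 3 at (1,1):
0 0 0 0
1 0 0 0
1 1 1 1

After press 4 at (1,1):
0 1 0 0
0 1 1 0
1 0 1 1

After press 5 at (0,3):
0 1 1 1
0 1 1 1
1 0 1 1

After press 6 at (1,3):
0 1 1 0
0 1 0 0
1 0 1 0

Lights still on: 5

Answer: no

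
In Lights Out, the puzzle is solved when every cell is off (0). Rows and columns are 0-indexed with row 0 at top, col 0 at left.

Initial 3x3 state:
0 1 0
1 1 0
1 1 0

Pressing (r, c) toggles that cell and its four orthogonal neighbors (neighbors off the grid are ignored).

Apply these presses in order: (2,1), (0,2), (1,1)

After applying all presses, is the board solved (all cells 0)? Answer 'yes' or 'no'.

After press 1 at (2,1):
0 1 0
1 0 0
0 0 1

After press 2 at (0,2):
0 0 1
1 0 1
0 0 1

After press 3 at (1,1):
0 1 1
0 1 0
0 1 1

Lights still on: 5

Answer: no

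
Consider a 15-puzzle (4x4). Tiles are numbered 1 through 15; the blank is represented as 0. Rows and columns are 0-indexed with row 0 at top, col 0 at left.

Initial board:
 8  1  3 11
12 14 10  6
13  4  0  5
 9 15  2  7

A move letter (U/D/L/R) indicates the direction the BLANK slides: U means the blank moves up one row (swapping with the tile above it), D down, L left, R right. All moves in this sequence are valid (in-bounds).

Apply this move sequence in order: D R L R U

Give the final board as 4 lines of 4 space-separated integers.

Answer:  8  1  3 11
12 14 10  6
13  4  2  0
 9 15  7  5

Derivation:
After move 1 (D):
 8  1  3 11
12 14 10  6
13  4  2  5
 9 15  0  7

After move 2 (R):
 8  1  3 11
12 14 10  6
13  4  2  5
 9 15  7  0

After move 3 (L):
 8  1  3 11
12 14 10  6
13  4  2  5
 9 15  0  7

After move 4 (R):
 8  1  3 11
12 14 10  6
13  4  2  5
 9 15  7  0

After move 5 (U):
 8  1  3 11
12 14 10  6
13  4  2  0
 9 15  7  5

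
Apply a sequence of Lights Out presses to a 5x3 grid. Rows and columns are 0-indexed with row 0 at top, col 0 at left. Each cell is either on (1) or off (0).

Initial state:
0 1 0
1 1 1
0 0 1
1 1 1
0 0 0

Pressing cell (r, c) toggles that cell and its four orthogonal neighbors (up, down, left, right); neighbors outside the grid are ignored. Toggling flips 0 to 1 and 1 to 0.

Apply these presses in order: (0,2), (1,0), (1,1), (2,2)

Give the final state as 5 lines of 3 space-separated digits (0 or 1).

Answer: 1 1 1
1 1 0
1 0 0
1 1 0
0 0 0

Derivation:
After press 1 at (0,2):
0 0 1
1 1 0
0 0 1
1 1 1
0 0 0

After press 2 at (1,0):
1 0 1
0 0 0
1 0 1
1 1 1
0 0 0

After press 3 at (1,1):
1 1 1
1 1 1
1 1 1
1 1 1
0 0 0

After press 4 at (2,2):
1 1 1
1 1 0
1 0 0
1 1 0
0 0 0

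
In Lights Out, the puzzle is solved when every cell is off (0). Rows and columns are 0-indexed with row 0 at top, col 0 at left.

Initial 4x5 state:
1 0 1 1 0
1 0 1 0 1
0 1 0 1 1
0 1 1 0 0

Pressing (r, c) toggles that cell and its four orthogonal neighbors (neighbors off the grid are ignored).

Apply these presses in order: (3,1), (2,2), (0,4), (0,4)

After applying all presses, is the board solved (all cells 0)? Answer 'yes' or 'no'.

After press 1 at (3,1):
1 0 1 1 0
1 0 1 0 1
0 0 0 1 1
1 0 0 0 0

After press 2 at (2,2):
1 0 1 1 0
1 0 0 0 1
0 1 1 0 1
1 0 1 0 0

After press 3 at (0,4):
1 0 1 0 1
1 0 0 0 0
0 1 1 0 1
1 0 1 0 0

After press 4 at (0,4):
1 0 1 1 0
1 0 0 0 1
0 1 1 0 1
1 0 1 0 0

Lights still on: 10

Answer: no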